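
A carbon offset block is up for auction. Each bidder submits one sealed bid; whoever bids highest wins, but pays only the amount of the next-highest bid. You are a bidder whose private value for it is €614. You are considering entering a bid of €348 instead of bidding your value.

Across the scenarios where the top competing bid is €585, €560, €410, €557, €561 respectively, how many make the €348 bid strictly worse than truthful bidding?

5

The deviation hurts exactly when the highest competing bid lies strictly between €348 and €614 — underbidding then forfeits a profitable win.
€585: inside the interval → strictly worse (loss €29).
€560: inside the interval → strictly worse (loss €54).
€410: inside the interval → strictly worse (loss €204).
€557: inside the interval → strictly worse (loss €57).
€561: inside the interval → strictly worse (loss €53).
Count: 5.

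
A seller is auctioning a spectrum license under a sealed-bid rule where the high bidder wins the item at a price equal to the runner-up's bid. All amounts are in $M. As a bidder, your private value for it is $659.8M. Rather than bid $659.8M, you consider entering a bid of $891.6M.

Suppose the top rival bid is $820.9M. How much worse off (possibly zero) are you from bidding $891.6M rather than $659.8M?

$161.1M

Bidding your value $659.8M: you lose (since $659.8M < $820.9M). Payoff $0M.
Bidding $891.6M: you win and pay $820.9M. Payoff $659.8M − $820.9M = −$161.1M.
The competing bid $820.9M lies between your value and your inflated bid, so overbidding wins an item priced above your value.
Loss from deviating = $0M − (−$161.1M) = $161.1M.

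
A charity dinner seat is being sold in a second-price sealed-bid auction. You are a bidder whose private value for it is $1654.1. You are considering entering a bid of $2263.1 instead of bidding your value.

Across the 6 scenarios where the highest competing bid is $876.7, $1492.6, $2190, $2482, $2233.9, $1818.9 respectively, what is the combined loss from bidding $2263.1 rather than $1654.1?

The deviation costs you only when the competing bid falls strictly between $1654.1 and $2263.1; elsewhere both bids give the same outcome.
$876.7: outcomes coincide → loss $0.
$1492.6: outcomes coincide → loss $0.
$2190: truthful payoff $0, deviation payoff −$535.9 → loss $535.9.
$2482: outcomes coincide → loss $0.
$2233.9: truthful payoff $0, deviation payoff −$579.8 → loss $579.8.
$1818.9: truthful payoff $0, deviation payoff −$164.8 → loss $164.8.
Total loss = $535.9 + $579.8 + $164.8 = $1280.5.
In a second-price auction your bid sets only whether you win, not what you pay, so bidding your true value is weakly dominant.

$1280.5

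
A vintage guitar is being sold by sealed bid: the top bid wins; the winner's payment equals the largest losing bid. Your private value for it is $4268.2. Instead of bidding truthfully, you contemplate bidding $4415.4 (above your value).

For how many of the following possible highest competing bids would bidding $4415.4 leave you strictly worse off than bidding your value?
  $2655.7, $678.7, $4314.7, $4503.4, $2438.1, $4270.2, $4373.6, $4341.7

The deviation hurts exactly when the highest competing bid lies strictly between $4268.2 and $4415.4 — overbidding then wins at a price above your value.
$2655.7: below both → same outcome either way.
$678.7: below both → same outcome either way.
$4314.7: inside the interval → strictly worse (loss $46.5).
$4503.4: above both → same outcome either way.
$2438.1: below both → same outcome either way.
$4270.2: inside the interval → strictly worse (loss $2).
$4373.6: inside the interval → strictly worse (loss $105.4).
$4341.7: inside the interval → strictly worse (loss $73.5).
Count: 4.

4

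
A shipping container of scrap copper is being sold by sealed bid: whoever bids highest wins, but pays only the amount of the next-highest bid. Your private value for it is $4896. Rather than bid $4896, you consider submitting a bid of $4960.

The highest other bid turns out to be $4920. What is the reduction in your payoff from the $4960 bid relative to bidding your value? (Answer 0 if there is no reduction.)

Bidding your value $4896: you lose (since $4896 < $4920). Payoff $0.
Bidding $4960: you win and pay $4920. Payoff $4896 − $4920 = −$24.
The competing bid $4920 lies between your value and your inflated bid, so overbidding wins an item priced above your value.
Loss from deviating = $0 − (−$24) = $24.

$24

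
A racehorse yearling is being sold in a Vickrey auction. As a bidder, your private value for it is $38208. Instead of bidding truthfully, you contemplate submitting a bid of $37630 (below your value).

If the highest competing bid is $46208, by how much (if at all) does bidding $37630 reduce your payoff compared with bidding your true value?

Bidding your value $38208: you lose (since $38208 < $46208). Payoff $0.
Bidding $37630: you lose. Payoff $0.
Difference = $0 − $0 = $0; both bids lead to the same outcome because the competing bid is above both your value and your alternative bid.
Because the price is fixed by the runner-up's bid, deviating from your value can only change a good outcome into a bad one — never the reverse.

$0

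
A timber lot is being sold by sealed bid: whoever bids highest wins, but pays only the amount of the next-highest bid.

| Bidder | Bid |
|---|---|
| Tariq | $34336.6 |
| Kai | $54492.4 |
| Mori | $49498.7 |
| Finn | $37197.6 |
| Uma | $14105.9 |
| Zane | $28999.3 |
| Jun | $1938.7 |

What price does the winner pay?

Highest bid: Kai at $54492.4, so Kai wins.
Second-highest bid: Mori at $49498.7 — that is the price the winner pays.

$49498.7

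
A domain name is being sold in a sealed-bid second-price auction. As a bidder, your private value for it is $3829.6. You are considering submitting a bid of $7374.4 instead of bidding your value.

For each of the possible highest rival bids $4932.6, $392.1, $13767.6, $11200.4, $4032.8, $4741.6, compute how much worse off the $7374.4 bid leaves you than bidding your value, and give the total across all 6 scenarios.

The deviation costs you only when the competing bid falls strictly between $3829.6 and $7374.4; elsewhere both bids give the same outcome.
$4932.6: truthful payoff $0, deviation payoff −$1103 → loss $1103.
$392.1: outcomes coincide → loss $0.
$13767.6: outcomes coincide → loss $0.
$11200.4: outcomes coincide → loss $0.
$4032.8: truthful payoff $0, deviation payoff −$203.2 → loss $203.2.
$4741.6: truthful payoff $0, deviation payoff −$912 → loss $912.
Total loss = $1103 + $203.2 + $912 = $2218.2.

$2218.2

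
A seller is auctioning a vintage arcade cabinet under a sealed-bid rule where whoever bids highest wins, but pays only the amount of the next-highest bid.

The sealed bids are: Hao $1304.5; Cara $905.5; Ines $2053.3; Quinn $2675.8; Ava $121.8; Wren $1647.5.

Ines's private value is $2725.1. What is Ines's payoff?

Highest bid: Quinn at $2675.8, so Quinn wins.
Second-highest bid: Ines at $2053.3 — that is the price the winner pays.
Ines did not win, so Ines pays nothing and receives nothing: payoff $0.

$0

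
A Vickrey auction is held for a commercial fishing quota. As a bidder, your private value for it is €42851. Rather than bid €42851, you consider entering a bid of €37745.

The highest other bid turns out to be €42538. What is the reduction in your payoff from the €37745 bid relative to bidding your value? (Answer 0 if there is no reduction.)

€313

Bidding your value €42851: you win (since €42851 > €42538) and pay €42538. Payoff €313.
Bidding €37745: you lose. Payoff €0.
The competing bid €42538 lies between your shaded bid and your value, so underbidding forfeits an item you could have won at a profitable price.
Loss from deviating = €313 − (€0) = €313.
Because the price is fixed by the runner-up's bid, deviating from your value can only change a good outcome into a bad one — never the reverse.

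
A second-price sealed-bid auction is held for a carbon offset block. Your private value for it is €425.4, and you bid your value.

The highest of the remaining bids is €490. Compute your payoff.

€0

Your bid €425.4 is below the highest competing bid €490, so you lose.
A losing bidder pays nothing and receives nothing: payoff = €0.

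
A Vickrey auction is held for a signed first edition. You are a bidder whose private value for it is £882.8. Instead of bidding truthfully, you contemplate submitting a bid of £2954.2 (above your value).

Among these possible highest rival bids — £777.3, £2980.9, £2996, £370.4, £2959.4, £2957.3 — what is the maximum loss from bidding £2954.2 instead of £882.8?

£777.3: same outcome either way → loss £0.
£2980.9: same outcome either way → loss £0.
£2996: same outcome either way → loss £0.
£370.4: same outcome either way → loss £0.
£2959.4: same outcome either way → loss £0.
£2957.3: same outcome either way → loss £0.
Maximum loss: £0.

£0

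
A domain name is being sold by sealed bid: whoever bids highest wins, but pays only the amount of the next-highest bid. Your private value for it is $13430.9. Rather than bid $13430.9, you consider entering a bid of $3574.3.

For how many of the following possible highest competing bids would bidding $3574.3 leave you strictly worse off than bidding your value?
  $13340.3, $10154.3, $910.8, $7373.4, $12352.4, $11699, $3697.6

6

The deviation hurts exactly when the highest competing bid lies strictly between $3574.3 and $13430.9 — underbidding then forfeits a profitable win.
$13340.3: inside the interval → strictly worse (loss $90.6).
$10154.3: inside the interval → strictly worse (loss $3276.6).
$910.8: below both → same outcome either way.
$7373.4: inside the interval → strictly worse (loss $6057.5).
$12352.4: inside the interval → strictly worse (loss $1078.5).
$11699: inside the interval → strictly worse (loss $1731.9).
$3697.6: inside the interval → strictly worse (loss $9733.3).
Count: 6.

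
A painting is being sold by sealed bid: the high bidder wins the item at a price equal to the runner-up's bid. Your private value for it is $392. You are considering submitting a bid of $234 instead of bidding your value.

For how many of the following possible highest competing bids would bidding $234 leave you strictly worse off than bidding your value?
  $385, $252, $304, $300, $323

The deviation hurts exactly when the highest competing bid lies strictly between $234 and $392 — underbidding then forfeits a profitable win.
$385: inside the interval → strictly worse (loss $7).
$252: inside the interval → strictly worse (loss $140).
$304: inside the interval → strictly worse (loss $88).
$300: inside the interval → strictly worse (loss $92).
$323: inside the interval → strictly worse (loss $69).
Count: 5.

5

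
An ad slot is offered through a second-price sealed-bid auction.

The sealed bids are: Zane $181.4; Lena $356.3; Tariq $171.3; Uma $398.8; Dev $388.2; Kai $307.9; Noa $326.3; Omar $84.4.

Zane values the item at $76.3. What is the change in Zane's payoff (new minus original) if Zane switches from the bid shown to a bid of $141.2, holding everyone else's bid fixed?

$0

The highest bid among the other bidders is $398.8; Zane's bid doesn't change that.
Original bid $181.4: Zane is not highest (top rival bid is $398.8); payoff $0.
Alternative bid $141.2: Zane is not highest (top rival bid is $398.8); payoff $0.
Change in payoff = $0 − ($0) = $0.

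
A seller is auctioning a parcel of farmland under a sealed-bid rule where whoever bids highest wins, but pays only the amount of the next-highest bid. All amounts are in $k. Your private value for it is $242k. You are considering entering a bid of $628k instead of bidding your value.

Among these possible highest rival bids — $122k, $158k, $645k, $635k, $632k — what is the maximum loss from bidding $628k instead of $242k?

$0k

$122k: same outcome either way → loss $0k.
$158k: same outcome either way → loss $0k.
$645k: same outcome either way → loss $0k.
$635k: same outcome either way → loss $0k.
$632k: same outcome either way → loss $0k.
Maximum loss: $0k.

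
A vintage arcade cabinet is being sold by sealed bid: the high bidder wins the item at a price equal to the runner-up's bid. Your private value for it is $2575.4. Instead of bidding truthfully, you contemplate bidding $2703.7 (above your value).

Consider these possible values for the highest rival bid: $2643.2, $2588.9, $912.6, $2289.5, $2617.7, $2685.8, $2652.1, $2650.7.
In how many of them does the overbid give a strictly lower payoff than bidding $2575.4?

6

The deviation hurts exactly when the highest competing bid lies strictly between $2575.4 and $2703.7 — overbidding then wins at a price above your value.
$2643.2: inside the interval → strictly worse (loss $67.8).
$2588.9: inside the interval → strictly worse (loss $13.5).
$912.6: below both → same outcome either way.
$2289.5: below both → same outcome either way.
$2617.7: inside the interval → strictly worse (loss $42.3).
$2685.8: inside the interval → strictly worse (loss $110.4).
$2652.1: inside the interval → strictly worse (loss $76.7).
$2650.7: inside the interval → strictly worse (loss $75.3).
Count: 6.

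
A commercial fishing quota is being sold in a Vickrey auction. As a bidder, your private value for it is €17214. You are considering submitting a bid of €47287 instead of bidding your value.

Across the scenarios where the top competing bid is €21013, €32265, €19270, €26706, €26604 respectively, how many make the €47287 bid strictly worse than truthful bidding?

5

The deviation hurts exactly when the highest competing bid lies strictly between €17214 and €47287 — overbidding then wins at a price above your value.
€21013: inside the interval → strictly worse (loss €3799).
€32265: inside the interval → strictly worse (loss €15051).
€19270: inside the interval → strictly worse (loss €2056).
€26706: inside the interval → strictly worse (loss €9492).
€26604: inside the interval → strictly worse (loss €9390).
Count: 5.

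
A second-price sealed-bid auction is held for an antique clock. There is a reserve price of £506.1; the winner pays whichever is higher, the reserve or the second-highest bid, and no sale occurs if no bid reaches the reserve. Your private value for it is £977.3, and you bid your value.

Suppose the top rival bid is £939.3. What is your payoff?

Your bid £977.3 is the highest and exceeds the reserve.
Price = max(second-highest bid, reserve) = max(£939.3, £506.1) = £939.3.
Payoff = £977.3 − £939.3 = £38.

£38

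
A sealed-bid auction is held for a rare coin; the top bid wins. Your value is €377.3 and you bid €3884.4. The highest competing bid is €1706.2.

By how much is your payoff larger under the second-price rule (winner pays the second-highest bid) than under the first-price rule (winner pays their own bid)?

€2178.2

You have the highest bid, so you win under either rule.
Second-price: pay €1706.2 → payoff −€1328.9.
First-price: pay your own bid €3884.4 → payoff −€3507.1.
Difference = −€1328.9 − (−€3507.1) = €2178.2.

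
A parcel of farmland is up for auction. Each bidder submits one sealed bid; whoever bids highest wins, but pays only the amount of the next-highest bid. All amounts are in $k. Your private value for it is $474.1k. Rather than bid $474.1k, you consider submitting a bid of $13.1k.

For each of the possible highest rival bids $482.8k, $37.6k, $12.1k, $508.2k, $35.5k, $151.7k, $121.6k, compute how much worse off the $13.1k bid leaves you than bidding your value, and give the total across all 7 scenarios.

$1550k

The deviation costs you only when the competing bid falls strictly between $13.1k and $474.1k; elsewhere both bids give the same outcome.
$482.8k: outcomes coincide → loss $0k.
$37.6k: truthful payoff $436.5k, deviation payoff $0k → loss $436.5k.
$12.1k: outcomes coincide → loss $0k.
$508.2k: outcomes coincide → loss $0k.
$35.5k: truthful payoff $438.6k, deviation payoff $0k → loss $438.6k.
$151.7k: truthful payoff $322.4k, deviation payoff $0k → loss $322.4k.
$121.6k: truthful payoff $352.5k, deviation payoff $0k → loss $352.5k.
Total loss = $436.5k + $438.6k + $322.4k + $352.5k = $1550k.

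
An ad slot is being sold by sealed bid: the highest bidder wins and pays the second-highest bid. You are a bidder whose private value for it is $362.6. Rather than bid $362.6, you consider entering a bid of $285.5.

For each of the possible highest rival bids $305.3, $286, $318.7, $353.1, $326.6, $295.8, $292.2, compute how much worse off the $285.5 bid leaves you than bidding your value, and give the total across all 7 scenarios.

The deviation costs you only when the competing bid falls strictly between $285.5 and $362.6; elsewhere both bids give the same outcome.
$305.3: truthful payoff $57.3, deviation payoff $0 → loss $57.3.
$286: truthful payoff $76.6, deviation payoff $0 → loss $76.6.
$318.7: truthful payoff $43.9, deviation payoff $0 → loss $43.9.
$353.1: truthful payoff $9.5, deviation payoff $0 → loss $9.5.
$326.6: truthful payoff $36, deviation payoff $0 → loss $36.
$295.8: truthful payoff $66.8, deviation payoff $0 → loss $66.8.
$292.2: truthful payoff $70.4, deviation payoff $0 → loss $70.4.
Total loss = $57.3 + $76.6 + $43.9 + $9.5 + $36 + $66.8 + $70.4 = $360.5.

$360.5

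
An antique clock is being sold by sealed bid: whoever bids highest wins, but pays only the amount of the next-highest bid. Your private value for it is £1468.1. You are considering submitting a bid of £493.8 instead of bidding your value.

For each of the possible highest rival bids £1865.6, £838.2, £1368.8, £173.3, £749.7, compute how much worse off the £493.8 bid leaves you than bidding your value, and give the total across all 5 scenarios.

The deviation costs you only when the competing bid falls strictly between £493.8 and £1468.1; elsewhere both bids give the same outcome.
£1865.6: outcomes coincide → loss £0.
£838.2: truthful payoff £629.9, deviation payoff £0 → loss £629.9.
£1368.8: truthful payoff £99.3, deviation payoff £0 → loss £99.3.
£173.3: outcomes coincide → loss £0.
£749.7: truthful payoff £718.4, deviation payoff £0 → loss £718.4.
Total loss = £629.9 + £99.3 + £718.4 = £1447.6.

£1447.6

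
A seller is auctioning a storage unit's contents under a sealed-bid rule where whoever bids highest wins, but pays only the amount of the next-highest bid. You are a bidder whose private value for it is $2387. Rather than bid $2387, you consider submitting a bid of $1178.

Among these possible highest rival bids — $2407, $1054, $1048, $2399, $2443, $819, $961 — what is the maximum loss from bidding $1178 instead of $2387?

$0

$2407: same outcome either way → loss $0.
$1054: same outcome either way → loss $0.
$1048: same outcome either way → loss $0.
$2399: same outcome either way → loss $0.
$2443: same outcome either way → loss $0.
$819: same outcome either way → loss $0.
$961: same outcome either way → loss $0.
Maximum loss: $0.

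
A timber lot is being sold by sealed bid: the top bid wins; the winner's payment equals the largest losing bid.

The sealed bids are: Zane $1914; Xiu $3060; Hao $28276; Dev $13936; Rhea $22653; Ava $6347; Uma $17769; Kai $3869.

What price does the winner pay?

$22653

Highest bid: Hao at $28276, so Hao wins.
Second-highest bid: Rhea at $22653 — that is the price the winner pays.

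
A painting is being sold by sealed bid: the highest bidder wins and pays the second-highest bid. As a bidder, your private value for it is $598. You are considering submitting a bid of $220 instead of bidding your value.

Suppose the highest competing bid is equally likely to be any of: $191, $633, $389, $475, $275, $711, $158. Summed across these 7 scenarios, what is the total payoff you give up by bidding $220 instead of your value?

The deviation costs you only when the competing bid falls strictly between $220 and $598; elsewhere both bids give the same outcome.
$191: outcomes coincide → loss $0.
$633: outcomes coincide → loss $0.
$389: truthful payoff $209, deviation payoff $0 → loss $209.
$475: truthful payoff $123, deviation payoff $0 → loss $123.
$275: truthful payoff $323, deviation payoff $0 → loss $323.
$711: outcomes coincide → loss $0.
$158: outcomes coincide → loss $0.
Total loss = $209 + $123 + $323 = $655.
Truthful bidding weakly dominates here: raising your bid can only win items priced above your value, and lowering it can only forfeit items priced below.

$655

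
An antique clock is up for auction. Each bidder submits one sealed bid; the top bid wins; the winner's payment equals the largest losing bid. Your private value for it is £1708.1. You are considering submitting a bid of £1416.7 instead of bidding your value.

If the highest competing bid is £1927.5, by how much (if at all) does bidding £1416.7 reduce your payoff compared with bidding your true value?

Bidding your value £1708.1: you lose (since £1708.1 < £1927.5). Payoff £0.
Bidding £1416.7: you lose. Payoff £0.
Difference = £0 − £0 = £0; both bids lead to the same outcome because the competing bid is above both your value and your alternative bid.

£0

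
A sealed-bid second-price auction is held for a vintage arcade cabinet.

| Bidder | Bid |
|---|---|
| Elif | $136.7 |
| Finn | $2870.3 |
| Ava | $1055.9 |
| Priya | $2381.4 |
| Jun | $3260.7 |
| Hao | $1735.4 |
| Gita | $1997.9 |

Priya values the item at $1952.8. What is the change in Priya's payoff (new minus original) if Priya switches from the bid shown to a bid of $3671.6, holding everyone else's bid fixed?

The highest bid among the other bidders is $3260.7; Priya's bid doesn't change that.
Original bid $2381.4: Priya is not highest (top rival bid is $3260.7); payoff $0.
Alternative bid $3671.6: Priya is highest, pays the top rival bid $3260.7; payoff $1952.8 − $3260.7 = −$1307.9.
Change in payoff = −$1307.9 − ($0) = −$1307.9.

−$1307.9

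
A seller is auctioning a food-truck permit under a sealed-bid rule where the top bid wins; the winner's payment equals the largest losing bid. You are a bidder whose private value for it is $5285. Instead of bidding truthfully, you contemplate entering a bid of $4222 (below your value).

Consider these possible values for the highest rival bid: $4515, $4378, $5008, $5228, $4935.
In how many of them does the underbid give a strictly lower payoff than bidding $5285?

The deviation hurts exactly when the highest competing bid lies strictly between $4222 and $5285 — underbidding then forfeits a profitable win.
$4515: inside the interval → strictly worse (loss $770).
$4378: inside the interval → strictly worse (loss $907).
$5008: inside the interval → strictly worse (loss $277).
$5228: inside the interval → strictly worse (loss $57).
$4935: inside the interval → strictly worse (loss $350).
Count: 5.

5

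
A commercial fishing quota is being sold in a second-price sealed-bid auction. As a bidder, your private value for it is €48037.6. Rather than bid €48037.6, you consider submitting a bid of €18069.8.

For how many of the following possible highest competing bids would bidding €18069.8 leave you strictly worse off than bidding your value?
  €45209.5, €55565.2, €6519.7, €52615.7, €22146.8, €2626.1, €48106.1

2

The deviation hurts exactly when the highest competing bid lies strictly between €18069.8 and €48037.6 — underbidding then forfeits a profitable win.
€45209.5: inside the interval → strictly worse (loss €2828.1).
€55565.2: above both → same outcome either way.
€6519.7: below both → same outcome either way.
€52615.7: above both → same outcome either way.
€22146.8: inside the interval → strictly worse (loss €25890.8).
€2626.1: below both → same outcome either way.
€48106.1: above both → same outcome either way.
Count: 2.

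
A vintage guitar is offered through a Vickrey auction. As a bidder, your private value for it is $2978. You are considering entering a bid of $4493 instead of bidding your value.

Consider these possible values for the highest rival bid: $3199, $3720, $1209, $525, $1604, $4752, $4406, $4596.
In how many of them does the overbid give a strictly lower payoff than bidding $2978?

3

The deviation hurts exactly when the highest competing bid lies strictly between $2978 and $4493 — overbidding then wins at a price above your value.
$3199: inside the interval → strictly worse (loss $221).
$3720: inside the interval → strictly worse (loss $742).
$1209: below both → same outcome either way.
$525: below both → same outcome either way.
$1604: below both → same outcome either way.
$4752: above both → same outcome either way.
$4406: inside the interval → strictly worse (loss $1428).
$4596: above both → same outcome either way.
Count: 3.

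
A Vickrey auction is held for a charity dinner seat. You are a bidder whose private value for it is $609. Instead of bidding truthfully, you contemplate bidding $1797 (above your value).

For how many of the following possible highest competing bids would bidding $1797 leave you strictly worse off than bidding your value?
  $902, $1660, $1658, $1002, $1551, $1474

6

The deviation hurts exactly when the highest competing bid lies strictly between $609 and $1797 — overbidding then wins at a price above your value.
$902: inside the interval → strictly worse (loss $293).
$1660: inside the interval → strictly worse (loss $1051).
$1658: inside the interval → strictly worse (loss $1049).
$1002: inside the interval → strictly worse (loss $393).
$1551: inside the interval → strictly worse (loss $942).
$1474: inside the interval → strictly worse (loss $865).
Count: 6.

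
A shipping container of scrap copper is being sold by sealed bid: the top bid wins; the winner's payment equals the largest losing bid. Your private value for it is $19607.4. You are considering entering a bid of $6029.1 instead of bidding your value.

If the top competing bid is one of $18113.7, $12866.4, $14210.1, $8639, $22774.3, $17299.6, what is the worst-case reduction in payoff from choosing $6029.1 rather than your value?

$18113.7: truthful gives $1493.7, deviation gives $0 → loss $1493.7.
$12866.4: truthful gives $6741, deviation gives $0 → loss $6741.
$14210.1: truthful gives $5397.3, deviation gives $0 → loss $5397.3.
$8639: truthful gives $10968.4, deviation gives $0 → loss $10968.4.
$22774.3: same outcome either way → loss $0.
$17299.6: truthful gives $2307.8, deviation gives $0 → loss $2307.8.
Maximum loss: $10968.4.

$10968.4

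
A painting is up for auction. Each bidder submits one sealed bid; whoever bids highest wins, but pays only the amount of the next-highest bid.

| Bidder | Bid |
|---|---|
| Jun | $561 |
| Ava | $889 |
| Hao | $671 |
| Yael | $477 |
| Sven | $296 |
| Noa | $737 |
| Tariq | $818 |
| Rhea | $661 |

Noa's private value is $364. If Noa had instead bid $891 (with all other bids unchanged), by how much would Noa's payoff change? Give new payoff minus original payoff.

−$525

The highest bid among the other bidders is $889; Noa's bid doesn't change that.
Original bid $737: Noa is not highest (top rival bid is $889); payoff $0.
Alternative bid $891: Noa is highest, pays the top rival bid $889; payoff $364 − $889 = −$525.
Change in payoff = −$525 − ($0) = −$525.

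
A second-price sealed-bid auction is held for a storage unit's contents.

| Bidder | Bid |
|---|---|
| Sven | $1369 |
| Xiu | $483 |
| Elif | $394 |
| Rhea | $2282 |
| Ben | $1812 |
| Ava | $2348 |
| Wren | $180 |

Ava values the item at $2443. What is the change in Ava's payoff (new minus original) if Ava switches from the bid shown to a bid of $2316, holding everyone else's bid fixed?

$0

The highest bid among the other bidders is $2282; Ava's bid doesn't change that.
Original bid $2348: Ava is highest, pays the top rival bid $2282; payoff $2443 − $2282 = $161.
Alternative bid $2316: Ava is highest, pays the top rival bid $2282; payoff $2443 − $2282 = $161.
Change in payoff = $161 − ($161) = $0.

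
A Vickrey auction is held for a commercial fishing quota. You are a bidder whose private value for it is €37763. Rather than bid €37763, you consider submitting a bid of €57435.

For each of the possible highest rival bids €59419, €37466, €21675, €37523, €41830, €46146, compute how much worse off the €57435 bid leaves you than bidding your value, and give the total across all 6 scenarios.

€12450

The deviation costs you only when the competing bid falls strictly between €37763 and €57435; elsewhere both bids give the same outcome.
€59419: outcomes coincide → loss €0.
€37466: outcomes coincide → loss €0.
€21675: outcomes coincide → loss €0.
€37523: outcomes coincide → loss €0.
€41830: truthful payoff €0, deviation payoff −€4067 → loss €4067.
€46146: truthful payoff €0, deviation payoff −€8383 → loss €8383.
Total loss = €4067 + €8383 = €12450.
Truthful bidding weakly dominates here: raising your bid can only win items priced above your value, and lowering it can only forfeit items priced below.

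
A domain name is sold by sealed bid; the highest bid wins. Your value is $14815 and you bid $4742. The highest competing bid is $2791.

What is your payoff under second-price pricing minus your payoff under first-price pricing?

You have the highest bid, so you win under either rule.
Second-price: pay $2791 → payoff $12024.
First-price: pay your own bid $4742 → payoff $10073.
Difference = $12024 − ($10073) = $1951.

$1951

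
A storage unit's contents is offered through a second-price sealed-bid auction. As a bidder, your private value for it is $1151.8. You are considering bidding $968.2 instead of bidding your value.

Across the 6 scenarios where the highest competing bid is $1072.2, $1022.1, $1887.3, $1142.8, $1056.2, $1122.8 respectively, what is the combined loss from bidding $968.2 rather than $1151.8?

$342.9

The deviation costs you only when the competing bid falls strictly between $968.2 and $1151.8; elsewhere both bids give the same outcome.
$1072.2: truthful payoff $79.6, deviation payoff $0 → loss $79.6.
$1022.1: truthful payoff $129.7, deviation payoff $0 → loss $129.7.
$1887.3: outcomes coincide → loss $0.
$1142.8: truthful payoff $9, deviation payoff $0 → loss $9.
$1056.2: truthful payoff $95.6, deviation payoff $0 → loss $95.6.
$1122.8: truthful payoff $29, deviation payoff $0 → loss $29.
Total loss = $79.6 + $129.7 + $9 + $95.6 + $29 = $342.9.
Truthful bidding weakly dominates here: raising your bid can only win items priced above your value, and lowering it can only forfeit items priced below.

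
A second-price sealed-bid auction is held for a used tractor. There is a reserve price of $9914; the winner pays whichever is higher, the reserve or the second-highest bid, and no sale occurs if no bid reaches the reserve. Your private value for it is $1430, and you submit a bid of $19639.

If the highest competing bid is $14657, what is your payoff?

Your bid $19639 is the highest and exceeds the reserve.
Price = max(second-highest bid, reserve) = max($14657, $9914) = $14657.
Payoff = $1430 − $14657 = −$13227.

−$13227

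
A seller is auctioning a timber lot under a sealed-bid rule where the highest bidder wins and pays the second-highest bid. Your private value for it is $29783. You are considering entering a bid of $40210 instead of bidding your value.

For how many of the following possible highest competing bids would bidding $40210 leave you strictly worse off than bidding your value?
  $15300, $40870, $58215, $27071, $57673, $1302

0

The deviation hurts exactly when the highest competing bid lies strictly between $29783 and $40210 — overbidding then wins at a price above your value.
$15300: below both → same outcome either way.
$40870: above both → same outcome either way.
$58215: above both → same outcome either way.
$27071: below both → same outcome either way.
$57673: above both → same outcome either way.
$1302: below both → same outcome either way.
Count: 0.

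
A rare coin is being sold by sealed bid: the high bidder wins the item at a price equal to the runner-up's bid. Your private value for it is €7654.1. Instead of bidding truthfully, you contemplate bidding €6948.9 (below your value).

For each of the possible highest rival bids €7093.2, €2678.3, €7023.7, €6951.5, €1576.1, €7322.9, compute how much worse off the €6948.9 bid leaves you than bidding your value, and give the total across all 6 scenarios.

€2225.1

The deviation costs you only when the competing bid falls strictly between €6948.9 and €7654.1; elsewhere both bids give the same outcome.
€7093.2: truthful payoff €560.9, deviation payoff €0 → loss €560.9.
€2678.3: outcomes coincide → loss €0.
€7023.7: truthful payoff €630.4, deviation payoff €0 → loss €630.4.
€6951.5: truthful payoff €702.6, deviation payoff €0 → loss €702.6.
€1576.1: outcomes coincide → loss €0.
€7322.9: truthful payoff €331.2, deviation payoff €0 → loss €331.2.
Total loss = €560.9 + €630.4 + €702.6 + €331.2 = €2225.1.
Truthful bidding weakly dominates here: raising your bid can only win items priced above your value, and lowering it can only forfeit items priced below.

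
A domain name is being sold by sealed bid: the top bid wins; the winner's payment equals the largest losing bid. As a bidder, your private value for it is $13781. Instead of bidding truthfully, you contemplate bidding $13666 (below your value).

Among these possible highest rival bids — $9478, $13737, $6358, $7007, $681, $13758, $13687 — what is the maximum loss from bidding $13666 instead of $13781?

$9478: same outcome either way → loss $0.
$13737: truthful gives $44, deviation gives $0 → loss $44.
$6358: same outcome either way → loss $0.
$7007: same outcome either way → loss $0.
$681: same outcome either way → loss $0.
$13758: truthful gives $23, deviation gives $0 → loss $23.
$13687: truthful gives $94, deviation gives $0 → loss $94.
Maximum loss: $94.

$94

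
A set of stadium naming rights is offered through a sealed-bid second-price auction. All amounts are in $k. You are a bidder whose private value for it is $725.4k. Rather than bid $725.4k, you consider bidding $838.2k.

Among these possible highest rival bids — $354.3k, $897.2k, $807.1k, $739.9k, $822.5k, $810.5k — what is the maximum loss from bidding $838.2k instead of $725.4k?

$354.3k: same outcome either way → loss $0k.
$897.2k: same outcome either way → loss $0k.
$807.1k: truthful gives $0k, deviation gives −$81.7k → loss $81.7k.
$739.9k: truthful gives $0k, deviation gives −$14.5k → loss $14.5k.
$822.5k: truthful gives $0k, deviation gives −$97.1k → loss $97.1k.
$810.5k: truthful gives $0k, deviation gives −$85.1k → loss $85.1k.
Maximum loss: $97.1k.

$97.1k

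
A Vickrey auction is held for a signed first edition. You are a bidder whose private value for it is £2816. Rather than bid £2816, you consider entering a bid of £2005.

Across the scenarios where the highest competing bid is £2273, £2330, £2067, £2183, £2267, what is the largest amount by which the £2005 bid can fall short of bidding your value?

£2273: truthful gives £543, deviation gives £0 → loss £543.
£2330: truthful gives £486, deviation gives £0 → loss £486.
£2067: truthful gives £749, deviation gives £0 → loss £749.
£2183: truthful gives £633, deviation gives £0 → loss £633.
£2267: truthful gives £549, deviation gives £0 → loss £549.
Maximum loss: £749.

£749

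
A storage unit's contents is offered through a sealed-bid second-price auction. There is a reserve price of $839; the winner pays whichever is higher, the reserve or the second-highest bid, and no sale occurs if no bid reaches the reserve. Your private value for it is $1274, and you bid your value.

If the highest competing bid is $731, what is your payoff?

Your bid $1274 is the highest and exceeds the reserve.
Price = max(second-highest bid, reserve) = max($731, $839) = $839.
Payoff = $1274 − $839 = $435.

$435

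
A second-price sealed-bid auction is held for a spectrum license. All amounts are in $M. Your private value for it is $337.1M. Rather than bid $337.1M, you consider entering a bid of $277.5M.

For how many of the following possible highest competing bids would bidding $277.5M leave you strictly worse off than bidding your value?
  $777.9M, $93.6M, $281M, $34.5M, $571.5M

1

The deviation hurts exactly when the highest competing bid lies strictly between $277.5M and $337.1M — underbidding then forfeits a profitable win.
$777.9M: above both → same outcome either way.
$93.6M: below both → same outcome either way.
$281M: inside the interval → strictly worse (loss $56.1M).
$34.5M: below both → same outcome either way.
$571.5M: above both → same outcome either way.
Count: 1.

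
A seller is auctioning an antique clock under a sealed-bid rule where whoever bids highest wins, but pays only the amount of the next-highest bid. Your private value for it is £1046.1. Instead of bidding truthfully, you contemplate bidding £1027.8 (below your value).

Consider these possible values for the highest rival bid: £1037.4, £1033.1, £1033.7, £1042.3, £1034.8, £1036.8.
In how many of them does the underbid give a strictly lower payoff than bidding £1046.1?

The deviation hurts exactly when the highest competing bid lies strictly between £1027.8 and £1046.1 — underbidding then forfeits a profitable win.
£1037.4: inside the interval → strictly worse (loss £8.7).
£1033.1: inside the interval → strictly worse (loss £13).
£1033.7: inside the interval → strictly worse (loss £12.4).
£1042.3: inside the interval → strictly worse (loss £3.8).
£1034.8: inside the interval → strictly worse (loss £11.3).
£1036.8: inside the interval → strictly worse (loss £9.3).
Count: 6.

6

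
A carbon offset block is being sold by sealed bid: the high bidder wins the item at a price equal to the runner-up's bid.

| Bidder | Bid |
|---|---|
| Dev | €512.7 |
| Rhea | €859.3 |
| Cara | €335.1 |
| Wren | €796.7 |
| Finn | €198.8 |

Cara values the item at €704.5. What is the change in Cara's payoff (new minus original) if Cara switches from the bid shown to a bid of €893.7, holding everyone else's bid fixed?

The highest bid among the other bidders is €859.3; Cara's bid doesn't change that.
Original bid €335.1: Cara is not highest (top rival bid is €859.3); payoff €0.
Alternative bid €893.7: Cara is highest, pays the top rival bid €859.3; payoff €704.5 − €859.3 = −€154.8.
Change in payoff = −€154.8 − (€0) = −€154.8.

−€154.8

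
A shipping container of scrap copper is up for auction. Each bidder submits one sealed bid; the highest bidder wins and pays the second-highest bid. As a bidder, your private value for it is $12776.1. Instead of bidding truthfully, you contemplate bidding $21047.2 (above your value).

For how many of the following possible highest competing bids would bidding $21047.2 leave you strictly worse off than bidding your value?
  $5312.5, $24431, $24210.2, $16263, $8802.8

The deviation hurts exactly when the highest competing bid lies strictly between $12776.1 and $21047.2 — overbidding then wins at a price above your value.
$5312.5: below both → same outcome either way.
$24431: above both → same outcome either way.
$24210.2: above both → same outcome either way.
$16263: inside the interval → strictly worse (loss $3486.9).
$8802.8: below both → same outcome either way.
Count: 1.

1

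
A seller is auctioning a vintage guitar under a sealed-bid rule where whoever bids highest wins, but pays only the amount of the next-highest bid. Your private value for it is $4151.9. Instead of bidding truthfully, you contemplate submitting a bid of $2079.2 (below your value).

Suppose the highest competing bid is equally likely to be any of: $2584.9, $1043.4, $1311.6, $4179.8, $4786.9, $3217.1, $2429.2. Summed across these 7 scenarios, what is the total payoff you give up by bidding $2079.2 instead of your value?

$4224.5

The deviation costs you only when the competing bid falls strictly between $2079.2 and $4151.9; elsewhere both bids give the same outcome.
$2584.9: truthful payoff $1567, deviation payoff $0 → loss $1567.
$1043.4: outcomes coincide → loss $0.
$1311.6: outcomes coincide → loss $0.
$4179.8: outcomes coincide → loss $0.
$4786.9: outcomes coincide → loss $0.
$3217.1: truthful payoff $934.8, deviation payoff $0 → loss $934.8.
$2429.2: truthful payoff $1722.7, deviation payoff $0 → loss $1722.7.
Total loss = $1567 + $934.8 + $1722.7 = $4224.5.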